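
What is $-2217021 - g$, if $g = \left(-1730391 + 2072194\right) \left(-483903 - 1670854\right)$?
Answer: $736500189850$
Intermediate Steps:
$g = -736502406871$ ($g = 341803 \left(-2154757\right) = -736502406871$)
$-2217021 - g = -2217021 - -736502406871 = -2217021 + 736502406871 = 736500189850$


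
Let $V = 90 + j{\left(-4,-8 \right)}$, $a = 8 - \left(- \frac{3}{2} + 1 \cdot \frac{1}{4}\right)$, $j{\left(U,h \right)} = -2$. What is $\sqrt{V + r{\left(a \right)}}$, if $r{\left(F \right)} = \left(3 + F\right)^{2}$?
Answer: $\frac{\sqrt{3809}}{4} \approx 15.429$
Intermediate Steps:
$a = \frac{37}{4}$ ($a = 8 - \left(\left(-3\right) \frac{1}{2} + 1 \cdot \frac{1}{4}\right) = 8 - \left(- \frac{3}{2} + \frac{1}{4}\right) = 8 - - \frac{5}{4} = 8 + \frac{5}{4} = \frac{37}{4} \approx 9.25$)
$V = 88$ ($V = 90 - 2 = 88$)
$\sqrt{V + r{\left(a \right)}} = \sqrt{88 + \left(3 + \frac{37}{4}\right)^{2}} = \sqrt{88 + \left(\frac{49}{4}\right)^{2}} = \sqrt{88 + \frac{2401}{16}} = \sqrt{\frac{3809}{16}} = \frac{\sqrt{3809}}{4}$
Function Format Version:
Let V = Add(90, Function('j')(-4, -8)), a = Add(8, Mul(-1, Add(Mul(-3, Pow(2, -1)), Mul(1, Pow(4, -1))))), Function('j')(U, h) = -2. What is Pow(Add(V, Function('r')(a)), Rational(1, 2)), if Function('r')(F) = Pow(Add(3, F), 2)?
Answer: Mul(Rational(1, 4), Pow(3809, Rational(1, 2))) ≈ 15.429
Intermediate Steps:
a = Rational(37, 4) (a = Add(8, Mul(-1, Add(Mul(-3, Rational(1, 2)), Mul(1, Rational(1, 4))))) = Add(8, Mul(-1, Add(Rational(-3, 2), Rational(1, 4)))) = Add(8, Mul(-1, Rational(-5, 4))) = Add(8, Rational(5, 4)) = Rational(37, 4) ≈ 9.2500)
V = 88 (V = Add(90, -2) = 88)
Pow(Add(V, Function('r')(a)), Rational(1, 2)) = Pow(Add(88, Pow(Add(3, Rational(37, 4)), 2)), Rational(1, 2)) = Pow(Add(88, Pow(Rational(49, 4), 2)), Rational(1, 2)) = Pow(Add(88, Rational(2401, 16)), Rational(1, 2)) = Pow(Rational(3809, 16), Rational(1, 2)) = Mul(Rational(1, 4), Pow(3809, Rational(1, 2)))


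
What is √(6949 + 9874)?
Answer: √16823 ≈ 129.70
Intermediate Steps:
√(6949 + 9874) = √16823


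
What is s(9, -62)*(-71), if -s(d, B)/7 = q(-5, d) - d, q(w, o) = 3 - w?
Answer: -497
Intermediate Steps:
s(d, B) = -56 + 7*d (s(d, B) = -7*((3 - 1*(-5)) - d) = -7*((3 + 5) - d) = -7*(8 - d) = -56 + 7*d)
s(9, -62)*(-71) = (-56 + 7*9)*(-71) = (-56 + 63)*(-71) = 7*(-71) = -497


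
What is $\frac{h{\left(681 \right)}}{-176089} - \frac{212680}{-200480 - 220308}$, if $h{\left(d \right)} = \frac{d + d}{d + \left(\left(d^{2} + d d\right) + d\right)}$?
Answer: $\frac{6385328647463}{12633391551506} \approx 0.50543$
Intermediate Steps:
$h{\left(d \right)} = \frac{2 d}{2 d + 2 d^{2}}$ ($h{\left(d \right)} = \frac{2 d}{d + \left(\left(d^{2} + d^{2}\right) + d\right)} = \frac{2 d}{d + \left(2 d^{2} + d\right)} = \frac{2 d}{d + \left(d + 2 d^{2}\right)} = \frac{2 d}{2 d + 2 d^{2}}$)
$\frac{h{\left(681 \right)}}{-176089} - \frac{212680}{-200480 - 220308} = \frac{1}{\left(1 + 681\right) \left(-176089\right)} - \frac{212680}{-200480 - 220308} = \frac{1}{682} \left(- \frac{1}{176089}\right) - \frac{212680}{-420788} = \frac{1}{682} \left(- \frac{1}{176089}\right) - - \frac{53170}{105197} = - \frac{1}{120092698} + \frac{53170}{105197} = \frac{6385328647463}{12633391551506}$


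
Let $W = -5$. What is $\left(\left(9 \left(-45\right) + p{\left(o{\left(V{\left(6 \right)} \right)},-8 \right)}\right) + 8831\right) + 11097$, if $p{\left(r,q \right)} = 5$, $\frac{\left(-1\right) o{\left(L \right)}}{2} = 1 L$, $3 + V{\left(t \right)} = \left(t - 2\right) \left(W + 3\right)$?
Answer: $19528$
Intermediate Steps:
$V{\left(t \right)} = 1 - 2 t$ ($V{\left(t \right)} = -3 + \left(t - 2\right) \left(-5 + 3\right) = -3 + \left(-2 + t\right) \left(-2\right) = -3 - \left(-4 + 2 t\right) = 1 - 2 t$)
$o{\left(L \right)} = - 2 L$ ($o{\left(L \right)} = - 2 \cdot 1 L = - 2 L$)
$\left(\left(9 \left(-45\right) + p{\left(o{\left(V{\left(6 \right)} \right)},-8 \right)}\right) + 8831\right) + 11097 = \left(\left(9 \left(-45\right) + 5\right) + 8831\right) + 11097 = \left(\left(-405 + 5\right) + 8831\right) + 11097 = \left(-400 + 8831\right) + 11097 = 8431 + 11097 = 19528$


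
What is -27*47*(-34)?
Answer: 43146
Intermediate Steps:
-27*47*(-34) = -1269*(-34) = 43146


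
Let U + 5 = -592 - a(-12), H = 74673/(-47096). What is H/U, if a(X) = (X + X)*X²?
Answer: -24891/44882488 ≈ -0.00055458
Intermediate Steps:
H = -74673/47096 (H = 74673*(-1/47096) = -74673/47096 ≈ -1.5855)
a(X) = 2*X³ (a(X) = (2*X)*X² = 2*X³)
U = 2859 (U = -5 + (-592 - 2*(-12)³) = -5 + (-592 - 2*(-1728)) = -5 + (-592 - 1*(-3456)) = -5 + (-592 + 3456) = -5 + 2864 = 2859)
H/U = -74673/47096/2859 = -74673/47096*1/2859 = -24891/44882488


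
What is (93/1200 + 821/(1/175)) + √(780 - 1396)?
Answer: 57470031/400 + 2*I*√154 ≈ 1.4368e+5 + 24.819*I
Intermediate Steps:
(93/1200 + 821/(1/175)) + √(780 - 1396) = (93*(1/1200) + 821/(1/175)) + √(-616) = (31/400 + 821*175) + 2*I*√154 = (31/400 + 143675) + 2*I*√154 = 57470031/400 + 2*I*√154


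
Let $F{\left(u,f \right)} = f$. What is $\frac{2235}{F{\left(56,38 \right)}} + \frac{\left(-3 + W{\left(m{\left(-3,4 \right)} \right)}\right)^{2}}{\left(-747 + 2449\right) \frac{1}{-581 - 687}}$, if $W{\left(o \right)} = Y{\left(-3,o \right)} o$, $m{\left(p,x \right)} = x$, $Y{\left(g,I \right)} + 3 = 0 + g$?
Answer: $- \frac{15661083}{32338} \approx -484.29$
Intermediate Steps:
$Y{\left(g,I \right)} = -3 + g$ ($Y{\left(g,I \right)} = -3 + \left(0 + g\right) = -3 + g$)
$W{\left(o \right)} = - 6 o$ ($W{\left(o \right)} = \left(-3 - 3\right) o = - 6 o$)
$\frac{2235}{F{\left(56,38 \right)}} + \frac{\left(-3 + W{\left(m{\left(-3,4 \right)} \right)}\right)^{2}}{\left(-747 + 2449\right) \frac{1}{-581 - 687}} = \frac{2235}{38} + \frac{\left(-3 - 24\right)^{2}}{\left(-747 + 2449\right) \frac{1}{-581 - 687}} = 2235 \cdot \frac{1}{38} + \frac{\left(-3 - 24\right)^{2}}{1702 \frac{1}{-1268}} = \frac{2235}{38} + \frac{\left(-27\right)^{2}}{1702 \left(- \frac{1}{1268}\right)} = \frac{2235}{38} + \frac{729}{- \frac{851}{634}} = \frac{2235}{38} + 729 \left(- \frac{634}{851}\right) = \frac{2235}{38} - \frac{462186}{851} = - \frac{15661083}{32338}$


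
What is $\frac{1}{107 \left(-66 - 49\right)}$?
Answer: $- \frac{1}{12305} \approx -8.1268 \cdot 10^{-5}$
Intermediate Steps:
$\frac{1}{107 \left(-66 - 49\right)} = \frac{1}{107 \left(-115\right)} = \frac{1}{-12305} = - \frac{1}{12305}$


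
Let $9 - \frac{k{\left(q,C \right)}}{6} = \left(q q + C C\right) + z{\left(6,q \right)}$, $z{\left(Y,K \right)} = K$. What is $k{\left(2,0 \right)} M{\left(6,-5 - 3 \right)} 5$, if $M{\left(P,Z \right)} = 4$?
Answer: $360$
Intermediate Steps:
$k{\left(q,C \right)} = 54 - 6 q - 6 C^{2} - 6 q^{2}$ ($k{\left(q,C \right)} = 54 - 6 \left(\left(q q + C C\right) + q\right) = 54 - 6 \left(\left(q^{2} + C^{2}\right) + q\right) = 54 - 6 \left(\left(C^{2} + q^{2}\right) + q\right) = 54 - 6 \left(q + C^{2} + q^{2}\right) = 54 - \left(6 q + 6 C^{2} + 6 q^{2}\right) = 54 - 6 q - 6 C^{2} - 6 q^{2}$)
$k{\left(2,0 \right)} M{\left(6,-5 - 3 \right)} 5 = \left(54 - 12 - 6 \cdot 0^{2} - 6 \cdot 2^{2}\right) 4 \cdot 5 = \left(54 - 12 - 0 - 24\right) 4 \cdot 5 = \left(54 - 12 + 0 - 24\right) 4 \cdot 5 = 18 \cdot 4 \cdot 5 = 72 \cdot 5 = 360$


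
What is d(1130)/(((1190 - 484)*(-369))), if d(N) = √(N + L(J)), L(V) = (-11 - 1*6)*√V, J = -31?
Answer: -√(1130 - 17*I*√31)/260514 ≈ -0.00012915 + 5.3995e-6*I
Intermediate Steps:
L(V) = -17*√V (L(V) = (-11 - 6)*√V = -17*√V)
d(N) = √(N - 17*I*√31)
d(1130)/(((1190 - 484)*(-369))) = √(1130 - 17*I*√31)/(((1190 - 484)*(-369))) = √(1130 - 17*I*√31)/((706*(-369))) = √(1130 - 17*I*√31)/(-260514) = √(1130 - 17*I*√31)*(-1/260514) = -√(1130 - 17*I*√31)/260514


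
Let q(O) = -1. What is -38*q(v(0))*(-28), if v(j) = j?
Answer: -1064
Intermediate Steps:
-38*q(v(0))*(-28) = -38*(-1)*(-28) = 38*(-28) = -1064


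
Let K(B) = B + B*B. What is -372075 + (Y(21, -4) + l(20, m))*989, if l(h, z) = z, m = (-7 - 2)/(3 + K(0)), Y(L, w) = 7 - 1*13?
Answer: -380976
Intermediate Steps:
K(B) = B + B²
Y(L, w) = -6 (Y(L, w) = 7 - 13 = -6)
m = -3 (m = (-7 - 2)/(3 + 0*(1 + 0)) = -9/(3 + 0*1) = -9/(3 + 0) = -9/3 = -9*⅓ = -3)
-372075 + (Y(21, -4) + l(20, m))*989 = -372075 + (-6 - 3)*989 = -372075 - 9*989 = -372075 - 8901 = -380976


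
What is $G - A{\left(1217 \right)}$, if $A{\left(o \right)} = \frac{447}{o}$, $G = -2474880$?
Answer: $- \frac{3011929407}{1217} \approx -2.4749 \cdot 10^{6}$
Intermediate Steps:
$G - A{\left(1217 \right)} = -2474880 - \frac{447}{1217} = - \frac{3011929407}{1217}$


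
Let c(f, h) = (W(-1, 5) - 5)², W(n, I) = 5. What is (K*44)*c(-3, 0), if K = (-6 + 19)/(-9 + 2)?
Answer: 0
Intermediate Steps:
K = -13/7 (K = 13/(-7) = 13*(-⅐) = -13/7 ≈ -1.8571)
c(f, h) = 0 (c(f, h) = (5 - 5)² = 0² = 0)
(K*44)*c(-3, 0) = -13/7*44*0 = -572/7*0 = 0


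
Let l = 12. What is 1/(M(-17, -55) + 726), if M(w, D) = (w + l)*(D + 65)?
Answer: 1/676 ≈ 0.0014793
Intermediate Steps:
M(w, D) = (12 + w)*(65 + D) (M(w, D) = (w + 12)*(D + 65) = (12 + w)*(65 + D))
1/(M(-17, -55) + 726) = 1/((780 + 12*(-55) + 65*(-17) - 55*(-17)) + 726) = 1/((780 - 660 - 1105 + 935) + 726) = 1/(-50 + 726) = 1/676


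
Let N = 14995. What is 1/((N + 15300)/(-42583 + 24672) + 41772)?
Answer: 17911/748147997 ≈ 2.3940e-5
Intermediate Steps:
1/((N + 15300)/(-42583 + 24672) + 41772) = 1/((14995 + 15300)/(-42583 + 24672) + 41772) = 1/(30295/(-17911) + 41772) = 1/(30295*(-1/17911) + 41772) = 1/(-30295/17911 + 41772) = 1/(748147997/17911) = 17911/748147997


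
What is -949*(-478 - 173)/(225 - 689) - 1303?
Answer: -1222391/464 ≈ -2634.5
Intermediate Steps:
-949*(-478 - 173)/(225 - 689) - 1303 = -(-617799)/(-464) - 1303 = -(-617799)*(-1)/464 - 1303 = -949*651/464 - 1303 = -617799/464 - 1303 = -1222391/464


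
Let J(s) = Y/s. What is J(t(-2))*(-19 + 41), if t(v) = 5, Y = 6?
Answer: 132/5 ≈ 26.400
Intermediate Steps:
J(s) = 6/s
J(t(-2))*(-19 + 41) = (6/5)*(-19 + 41) = (6*(⅕))*22 = (6/5)*22 = 132/5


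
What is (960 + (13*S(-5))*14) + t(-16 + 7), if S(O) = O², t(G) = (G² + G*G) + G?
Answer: 5663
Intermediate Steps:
t(G) = G + 2*G² (t(G) = (G² + G²) + G = 2*G² + G = G + 2*G²)
(960 + (13*S(-5))*14) + t(-16 + 7) = (960 + (13*(-5)²)*14) + (-16 + 7)*(1 + 2*(-16 + 7)) = (960 + (13*25)*14) - 9*(1 + 2*(-9)) = (960 + 325*14) - 9*(1 - 18) = (960 + 4550) - 9*(-17) = 5510 + 153 = 5663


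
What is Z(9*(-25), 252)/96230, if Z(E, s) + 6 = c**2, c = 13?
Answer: 163/96230 ≈ 0.0016939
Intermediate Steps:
Z(E, s) = 163 (Z(E, s) = -6 + 13**2 = -6 + 169 = 163)
Z(9*(-25), 252)/96230 = 163/96230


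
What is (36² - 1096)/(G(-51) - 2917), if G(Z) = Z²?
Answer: -50/79 ≈ -0.63291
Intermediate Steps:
(36² - 1096)/(G(-51) - 2917) = (36² - 1096)/((-51)² - 2917) = (1296 - 1096)/(2601 - 2917) = 200/(-316) = 200*(-1/316) = -50/79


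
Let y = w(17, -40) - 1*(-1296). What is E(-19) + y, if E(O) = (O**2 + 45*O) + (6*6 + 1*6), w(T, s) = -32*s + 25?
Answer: 2149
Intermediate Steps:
w(T, s) = 25 - 32*s
E(O) = 42 + O**2 + 45*O (E(O) = (O**2 + 45*O) + (36 + 6) = (O**2 + 45*O) + 42 = 42 + O**2 + 45*O)
y = 2601 (y = (25 - 32*(-40)) - 1*(-1296) = (25 + 1280) + 1296 = 1305 + 1296 = 2601)
E(-19) + y = (42 + (-19)**2 + 45*(-19)) + 2601 = (42 + 361 - 855) + 2601 = -452 + 2601 = 2149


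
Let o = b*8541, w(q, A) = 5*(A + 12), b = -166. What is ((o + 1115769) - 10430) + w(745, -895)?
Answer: -316882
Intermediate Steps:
w(q, A) = 60 + 5*A (w(q, A) = 5*(12 + A) = 60 + 5*A)
o = -1417806 (o = -166*8541 = -1417806)
((o + 1115769) - 10430) + w(745, -895) = ((-1417806 + 1115769) - 10430) + (60 + 5*(-895)) = (-302037 - 10430) + (60 - 4475) = -312467 - 4415 = -316882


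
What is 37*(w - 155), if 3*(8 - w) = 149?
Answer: -21830/3 ≈ -7276.7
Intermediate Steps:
w = -125/3 (w = 8 - 1/3*149 = 8 - 149/3 = -125/3 ≈ -41.667)
37*(w - 155) = 37*(-125/3 - 155) = 37*(-590/3) = -21830/3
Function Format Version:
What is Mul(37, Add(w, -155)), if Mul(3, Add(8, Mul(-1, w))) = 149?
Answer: Rational(-21830, 3) ≈ -7276.7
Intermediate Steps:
w = Rational(-125, 3) (w = Add(8, Mul(Rational(-1, 3), 149)) = Add(8, Rational(-149, 3)) = Rational(-125, 3) ≈ -41.667)
Mul(37, Add(w, -155)) = Mul(37, Add(Rational(-125, 3), -155)) = Mul(37, Rational(-590, 3)) = Rational(-21830, 3)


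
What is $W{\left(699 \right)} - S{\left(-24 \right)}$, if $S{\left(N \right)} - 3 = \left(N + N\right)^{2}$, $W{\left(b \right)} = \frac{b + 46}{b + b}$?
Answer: $- \frac{3224441}{1398} \approx -2306.5$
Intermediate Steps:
$W{\left(b \right)} = \frac{46 + b}{2 b}$
$S{\left(N \right)} = 3 + 4 N^{2}$ ($S{\left(N \right)} = 3 + \left(N + N\right)^{2} = 3 + \left(2 N\right)^{2} = 3 + 4 N^{2}$)
$W{\left(699 \right)} - S{\left(-24 \right)} = \frac{46 + 699}{2 \cdot 699} - \left(3 + 4 \left(-24\right)^{2}\right) = \frac{1}{2} \cdot \frac{1}{699} \cdot 745 - \left(3 + 4 \cdot 576\right) = \frac{745}{1398} - \left(3 + 2304\right) = \frac{745}{1398} - 2307 = - \frac{3224441}{1398}$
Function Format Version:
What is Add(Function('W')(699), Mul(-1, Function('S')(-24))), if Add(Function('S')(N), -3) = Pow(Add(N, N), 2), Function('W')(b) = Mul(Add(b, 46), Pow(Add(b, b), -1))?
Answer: Rational(-3224441, 1398) ≈ -2306.5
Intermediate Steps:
Function('W')(b) = Mul(Rational(1, 2), Pow(b, -1), Add(46, b)) (Function('W')(b) = Mul(Add(46, b), Pow(Mul(2, b), -1)) = Mul(Add(46, b), Mul(Rational(1, 2), Pow(b, -1))) = Mul(Rational(1, 2), Pow(b, -1), Add(46, b)))
Function('S')(N) = Add(3, Mul(4, Pow(N, 2))) (Function('S')(N) = Add(3, Pow(Add(N, N), 2)) = Add(3, Pow(Mul(2, N), 2)) = Add(3, Mul(4, Pow(N, 2))))
Add(Function('W')(699), Mul(-1, Function('S')(-24))) = Add(Mul(Rational(1, 2), Pow(699, -1), Add(46, 699)), Mul(-1, Add(3, Mul(4, Pow(-24, 2))))) = Add(Mul(Rational(1, 2), Rational(1, 699), 745), Mul(-1, Add(3, Mul(4, 576)))) = Add(Rational(745, 1398), Mul(-1, Add(3, 2304))) = Add(Rational(745, 1398), Mul(-1, 2307)) = Add(Rational(745, 1398), -2307) = Rational(-3224441, 1398)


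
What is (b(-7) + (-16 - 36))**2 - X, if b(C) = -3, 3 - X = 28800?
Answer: 31822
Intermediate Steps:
X = -28797 (X = 3 - 1*28800 = 3 - 28800 = -28797)
(b(-7) + (-16 - 36))**2 - X = (-3 + (-16 - 36))**2 - 1*(-28797) = (-3 - 52)**2 + 28797 = (-55)**2 + 28797 = 3025 + 28797 = 31822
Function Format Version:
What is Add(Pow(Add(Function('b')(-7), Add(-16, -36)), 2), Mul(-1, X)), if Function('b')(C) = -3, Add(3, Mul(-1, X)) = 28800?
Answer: 31822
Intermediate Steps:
X = -28797 (X = Add(3, Mul(-1, 28800)) = Add(3, -28800) = -28797)
Add(Pow(Add(Function('b')(-7), Add(-16, -36)), 2), Mul(-1, X)) = Add(Pow(Add(-3, Add(-16, -36)), 2), Mul(-1, -28797)) = Add(Pow(Add(-3, -52), 2), 28797) = Add(Pow(-55, 2), 28797) = Add(3025, 28797) = 31822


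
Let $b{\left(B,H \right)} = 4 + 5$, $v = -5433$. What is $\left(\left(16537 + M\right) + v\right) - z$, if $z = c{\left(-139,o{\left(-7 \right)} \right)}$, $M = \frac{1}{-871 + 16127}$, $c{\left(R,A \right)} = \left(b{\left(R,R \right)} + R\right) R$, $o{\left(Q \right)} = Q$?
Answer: $- \frac{106273295}{15256} \approx -6966.0$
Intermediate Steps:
$b{\left(B,H \right)} = 9$
$c{\left(R,A \right)} = R \left(9 + R\right)$ ($c{\left(R,A \right)} = \left(9 + R\right) R = R \left(9 + R\right)$)
$M = \frac{1}{15256} \approx 6.5548 \cdot 10^{-5}$
$z = 18070$ ($z = - 139 \left(9 - 139\right) = \left(-139\right) \left(-130\right) = 18070$)
$\left(\left(16537 + M\right) + v\right) - z = \left(\left(16537 + \frac{1}{15256}\right) - 5433\right) - 18070 = \left(\frac{252288473}{15256} - 5433\right) - 18070 = \frac{169402625}{15256} - 18070 = - \frac{106273295}{15256}$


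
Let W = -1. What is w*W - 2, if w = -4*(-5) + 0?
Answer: -22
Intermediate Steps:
w = 20 (w = 20 + 0 = 20)
w*W - 2 = 20*(-1) - 2 = -20 - 2 = -22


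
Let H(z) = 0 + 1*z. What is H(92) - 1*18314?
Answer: -18222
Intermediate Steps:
H(z) = z (H(z) = 0 + z = z)
H(92) - 1*18314 = 92 - 1*18314 = 92 - 18314 = -18222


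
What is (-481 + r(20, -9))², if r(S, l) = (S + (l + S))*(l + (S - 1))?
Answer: 29241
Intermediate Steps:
r(S, l) = (l + 2*S)*(-1 + S + l) (r(S, l) = (S + (S + l))*(l + (-1 + S)) = (l + 2*S)*(-1 + S + l))
(-481 + r(20, -9))² = (-481 + ((-9)² - 1*(-9) - 2*20 + 2*20² + 3*20*(-9)))² = (-481 + (81 + 9 - 40 + 2*400 - 540))² = (-481 + (81 + 9 - 40 + 800 - 540))² = (-481 + 310)² = (-171)² = 29241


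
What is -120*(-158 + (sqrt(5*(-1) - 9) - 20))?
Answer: 21360 - 120*I*sqrt(14) ≈ 21360.0 - 449.0*I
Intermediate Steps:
-120*(-158 + (sqrt(5*(-1) - 9) - 20)) = -120*(-158 + (sqrt(-5 - 9) - 20)) = -120*(-158 + (sqrt(-14) - 20)) = -120*(-158 + (I*sqrt(14) - 20)) = -120*(-158 + (-20 + I*sqrt(14))) = -120*(-178 + I*sqrt(14)) = 21360 - 120*I*sqrt(14)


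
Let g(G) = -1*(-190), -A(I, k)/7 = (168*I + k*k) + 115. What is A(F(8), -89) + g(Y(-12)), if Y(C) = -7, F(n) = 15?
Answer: -73702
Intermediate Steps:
A(I, k) = -805 - 1176*I - 7*k² (A(I, k) = -7*((168*I + k*k) + 115) = -7*((168*I + k²) + 115) = -7*((k² + 168*I) + 115) = -7*(115 + k² + 168*I) = -805 - 1176*I - 7*k²)
g(G) = 190
A(F(8), -89) + g(Y(-12)) = (-805 - 1176*15 - 7*(-89)²) + 190 = (-805 - 17640 - 7*7921) + 190 = (-805 - 17640 - 55447) + 190 = -73892 + 190 = -73702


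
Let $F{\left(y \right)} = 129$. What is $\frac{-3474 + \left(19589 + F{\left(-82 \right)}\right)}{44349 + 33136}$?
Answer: $\frac{16244}{77485} \approx 0.20964$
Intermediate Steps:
$\frac{-3474 + \left(19589 + F{\left(-82 \right)}\right)}{44349 + 33136} = \frac{-3474 + \left(19589 + 129\right)}{44349 + 33136} = \frac{-3474 + 19718}{77485} = 16244 \cdot \frac{1}{77485} = \frac{16244}{77485}$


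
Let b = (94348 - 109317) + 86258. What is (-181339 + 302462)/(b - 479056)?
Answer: -121123/407767 ≈ -0.29704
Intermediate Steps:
b = 71289 (b = -14969 + 86258 = 71289)
(-181339 + 302462)/(b - 479056) = (-181339 + 302462)/(71289 - 479056) = 121123/(-407767) = 121123*(-1/407767) = -121123/407767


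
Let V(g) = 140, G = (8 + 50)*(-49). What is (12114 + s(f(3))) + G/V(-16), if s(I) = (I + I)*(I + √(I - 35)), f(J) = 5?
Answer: 121437/10 + 10*I*√30 ≈ 12144.0 + 54.772*I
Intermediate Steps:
G = -2842 (G = 58*(-49) = -2842)
s(I) = 2*I*(I + √(-35 + I)) (s(I) = (2*I)*(I + √(-35 + I)) = 2*I*(I + √(-35 + I)))
(12114 + s(f(3))) + G/V(-16) = (12114 + 2*5*(5 + √(-35 + 5))) - 2842/140 = (12114 + 2*5*(5 + √(-30))) - 2842*1/140 = (12114 + 2*5*(5 + I*√30)) - 203/10 = (12114 + (50 + 10*I*√30)) - 203/10 = (12164 + 10*I*√30) - 203/10 = 121437/10 + 10*I*√30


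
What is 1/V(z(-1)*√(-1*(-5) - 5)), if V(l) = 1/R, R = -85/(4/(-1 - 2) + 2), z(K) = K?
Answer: -255/2 ≈ -127.50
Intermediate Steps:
R = -255/2 (R = -85/(4/(-3) + 2) = -85/(-⅓*4 + 2) = -85/(-4/3 + 2) = -85/⅔ = -85*3/2 = -255/2 ≈ -127.50)
V(l) = -2/255 (V(l) = 1/(-255/2) = -2/255)
1/V(z(-1)*√(-1*(-5) - 5)) = 1/(-2/255) = -255/2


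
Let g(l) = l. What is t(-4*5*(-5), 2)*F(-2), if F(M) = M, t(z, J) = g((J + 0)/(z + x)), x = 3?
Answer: -4/103 ≈ -0.038835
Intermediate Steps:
t(z, J) = J/(3 + z) (t(z, J) = (J + 0)/(z + 3) = J/(3 + z))
t(-4*5*(-5), 2)*F(-2) = (2/(3 - 4*5*(-5)))*(-2) = (2/(3 - 20*(-5)))*(-2) = (2/(3 + 100))*(-2) = (2/103)*(-2) = -4/103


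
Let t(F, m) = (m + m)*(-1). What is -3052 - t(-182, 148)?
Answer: -2756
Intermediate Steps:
t(F, m) = -2*m (t(F, m) = (2*m)*(-1) = -2*m)
-3052 - t(-182, 148) = -3052 - (-2)*148 = -3052 - 1*(-296) = -3052 + 296 = -2756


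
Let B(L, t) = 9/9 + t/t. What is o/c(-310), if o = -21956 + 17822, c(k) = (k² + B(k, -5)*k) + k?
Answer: -2067/47585 ≈ -0.043438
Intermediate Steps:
B(L, t) = 2 (B(L, t) = 9*(⅑) + 1 = 1 + 1 = 2)
c(k) = k² + 3*k (c(k) = (k² + 2*k) + k = k² + 3*k)
o = -4134
o/c(-310) = -4134*(-1/(310*(3 - 310))) = -4134/((-310*(-307))) = -4134/95170 = -4134*1/95170 = -2067/47585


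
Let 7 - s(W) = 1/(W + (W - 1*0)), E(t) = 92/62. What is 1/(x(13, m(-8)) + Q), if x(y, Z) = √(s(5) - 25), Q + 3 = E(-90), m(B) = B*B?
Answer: -14570/196031 - 961*I*√1810/196031 ≈ -0.074325 - 0.20856*I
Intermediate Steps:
m(B) = B²
E(t) = 46/31 (E(t) = 92*(1/62) = 46/31)
Q = -47/31 (Q = -3 + 46/31 = -47/31 ≈ -1.5161)
s(W) = 7 - 1/(2*W) (s(W) = 7 - 1/(W + (W - 1*0)) = 7 - 1/(W + (W + 0)) = 7 - 1/(W + W) = 7 - 1/(2*W))
x(y, Z) = I*√1810/10 (x(y, Z) = √((7 - ½/5) - 25) = √((7 - ½*⅕) - 25) = √((7 - ⅒) - 25) = √(69/10 - 25) = √(-181/10) = I*√1810/10)
1/(x(13, m(-8)) + Q) = 1/(I*√1810/10 - 47/31) = 1/(-47/31 + I*√1810/10)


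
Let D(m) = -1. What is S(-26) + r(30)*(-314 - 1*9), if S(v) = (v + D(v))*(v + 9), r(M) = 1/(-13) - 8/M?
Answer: 111146/195 ≈ 569.98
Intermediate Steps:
r(M) = -1/13 - 8/M (r(M) = 1*(-1/13) - 8/M = -1/13 - 8/M)
S(v) = (-1 + v)*(9 + v) (S(v) = (v - 1)*(v + 9) = (-1 + v)*(9 + v))
S(-26) + r(30)*(-314 - 1*9) = (-9 + (-26)² + 8*(-26)) + ((1/13)*(-104 - 1*30)/30)*(-314 - 1*9) = (-9 + 676 - 208) + ((1/13)*(1/30)*(-104 - 30))*(-314 - 9) = 459 + ((1/13)*(1/30)*(-134))*(-323) = 459 - 67/195*(-323) = 459 + 21641/195 = 111146/195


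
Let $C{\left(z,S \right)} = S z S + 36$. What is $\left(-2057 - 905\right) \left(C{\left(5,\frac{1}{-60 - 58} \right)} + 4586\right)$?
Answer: $- \frac{95312321573}{6962} \approx -1.369 \cdot 10^{7}$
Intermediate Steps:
$C{\left(z,S \right)} = 36 + z S^{2}$ ($C{\left(z,S \right)} = z S^{2} + 36 = 36 + z S^{2}$)
$\left(-2057 - 905\right) \left(C{\left(5,\frac{1}{-60 - 58} \right)} + 4586\right) = \left(-2057 - 905\right) \left(\left(36 + 5 \left(\frac{1}{-60 - 58}\right)^{2}\right) + 4586\right) = - 2962 \left(\left(36 + 5 \left(\frac{1}{-118}\right)^{2}\right) + 4586\right) = - 2962 \left(\left(36 + 5 \left(- \frac{1}{118}\right)^{2}\right) + 4586\right) = - 2962 \left(\left(36 + 5 \cdot \frac{1}{13924}\right) + 4586\right) = - 2962 \left(\left(36 + \frac{5}{13924}\right) + 4586\right) = - 2962 \left(\frac{501269}{13924} + 4586\right) = \left(-2962\right) \frac{64356733}{13924} = - \frac{95312321573}{6962}$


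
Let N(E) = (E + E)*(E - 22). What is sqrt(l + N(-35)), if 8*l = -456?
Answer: 3*sqrt(437) ≈ 62.714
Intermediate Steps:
l = -57 (l = (1/8)*(-456) = -57)
N(E) = 2*E*(-22 + E) (N(E) = (2*E)*(-22 + E) = 2*E*(-22 + E))
sqrt(l + N(-35)) = sqrt(-57 + 2*(-35)*(-22 - 35)) = sqrt(-57 + 2*(-35)*(-57)) = sqrt(-57 + 3990) = sqrt(3933) = 3*sqrt(437)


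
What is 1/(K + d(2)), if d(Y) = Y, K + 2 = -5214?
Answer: -1/5214 ≈ -0.00019179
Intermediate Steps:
K = -5216 (K = -2 - 5214 = -5216)
1/(K + d(2)) = 1/(-5216 + 2) = 1/(-5214) = -1/5214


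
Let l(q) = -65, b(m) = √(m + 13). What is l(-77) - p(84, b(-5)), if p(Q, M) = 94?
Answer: -159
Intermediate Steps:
b(m) = √(13 + m)
l(-77) - p(84, b(-5)) = -65 - 1*94 = -65 - 94 = -159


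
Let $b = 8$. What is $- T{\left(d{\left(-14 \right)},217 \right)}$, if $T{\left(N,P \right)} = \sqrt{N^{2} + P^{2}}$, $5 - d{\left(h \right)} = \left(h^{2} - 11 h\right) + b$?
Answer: $- 293 \sqrt{2} \approx -414.36$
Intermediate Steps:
$d{\left(h \right)} = -3 - h^{2} + 11 h$ ($d{\left(h \right)} = 5 - \left(\left(h^{2} - 11 h\right) + 8\right) = 5 - \left(8 + h^{2} - 11 h\right) = -3 - h^{2} + 11 h$)
$- T{\left(d{\left(-14 \right)},217 \right)} = - \sqrt{\left(-3 - \left(-14\right)^{2} + 11 \left(-14\right)\right)^{2} + 217^{2}} = - \sqrt{\left(-3 - 196 - 154\right)^{2} + 47089} = - \sqrt{\left(-353\right)^{2} + 47089} = - \sqrt{124609 + 47089} = - \sqrt{171698} = - 293 \sqrt{2}$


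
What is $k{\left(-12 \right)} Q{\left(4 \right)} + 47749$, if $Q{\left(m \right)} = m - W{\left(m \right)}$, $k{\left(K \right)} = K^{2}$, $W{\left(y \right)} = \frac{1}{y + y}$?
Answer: $48307$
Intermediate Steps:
$W{\left(y \right)} = \frac{1}{2 y}$
$Q{\left(m \right)} = m - \frac{1}{2 m}$
$k{\left(-12 \right)} Q{\left(4 \right)} + 47749 = \left(-12\right)^{2} \left(4 - \frac{1}{2 \cdot 4}\right) + 47749 = 144 \left(4 - \frac{1}{8}\right) + 47749 = 144 \cdot \frac{31}{8} + 47749 = 558 + 47749 = 48307$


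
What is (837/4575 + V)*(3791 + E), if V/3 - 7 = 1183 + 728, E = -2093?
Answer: 14900169042/1525 ≈ 9.7706e+6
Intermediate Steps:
V = 5754 (V = 21 + 3*(1183 + 728) = 21 + 3*1911 = 21 + 5733 = 5754)
(837/4575 + V)*(3791 + E) = (837/4575 + 5754)*(3791 - 2093) = (837*(1/4575) + 5754)*1698 = (279/1525 + 5754)*1698 = (8775129/1525)*1698 = 14900169042/1525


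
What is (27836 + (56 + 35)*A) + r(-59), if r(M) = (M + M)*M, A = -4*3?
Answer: 33706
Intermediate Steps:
A = -12
r(M) = 2*M**2 (r(M) = (2*M)*M = 2*M**2)
(27836 + (56 + 35)*A) + r(-59) = (27836 + (56 + 35)*(-12)) + 2*(-59)**2 = (27836 + 91*(-12)) + 2*3481 = (27836 - 1092) + 6962 = 26744 + 6962 = 33706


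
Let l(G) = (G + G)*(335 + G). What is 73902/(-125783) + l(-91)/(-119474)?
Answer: -1621798042/7513899071 ≈ -0.21584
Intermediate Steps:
l(G) = 2*G*(335 + G) (l(G) = (2*G)*(335 + G) = 2*G*(335 + G))
73902/(-125783) + l(-91)/(-119474) = 73902/(-125783) + (2*(-91)*(335 - 91))/(-119474) = 73902*(-1/125783) + (2*(-91)*244)*(-1/119474) = -73902/125783 - 44408*(-1/119474) = -73902/125783 + 22204/59737 = -1621798042/7513899071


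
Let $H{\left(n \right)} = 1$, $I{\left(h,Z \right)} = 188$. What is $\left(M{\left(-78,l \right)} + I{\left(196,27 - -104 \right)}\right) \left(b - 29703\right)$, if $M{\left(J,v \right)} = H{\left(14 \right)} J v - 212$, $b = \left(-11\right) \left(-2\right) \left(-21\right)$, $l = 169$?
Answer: $398358990$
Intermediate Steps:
$b = -462$ ($b = 22 \left(-21\right) = -462$)
$M{\left(J,v \right)} = -212 + J v$ ($M{\left(J,v \right)} = 1 J v - 212 = J v - 212 = -212 + J v$)
$\left(M{\left(-78,l \right)} + I{\left(196,27 - -104 \right)}\right) \left(b - 29703\right) = \left(\left(-212 - 13182\right) + 188\right) \left(-462 - 29703\right) = \left(\left(-212 - 13182\right) + 188\right) \left(-30165\right) = \left(-13394 + 188\right) \left(-30165\right) = \left(-13206\right) \left(-30165\right) = 398358990$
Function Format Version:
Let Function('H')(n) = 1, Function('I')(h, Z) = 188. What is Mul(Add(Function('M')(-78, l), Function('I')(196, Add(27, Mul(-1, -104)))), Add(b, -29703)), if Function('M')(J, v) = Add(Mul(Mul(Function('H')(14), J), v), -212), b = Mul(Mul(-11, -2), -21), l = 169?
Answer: 398358990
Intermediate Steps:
b = -462 (b = Mul(22, -21) = -462)
Function('M')(J, v) = Add(-212, Mul(J, v)) (Function('M')(J, v) = Add(Mul(Mul(1, J), v), -212) = Add(Mul(J, v), -212) = Add(-212, Mul(J, v)))
Mul(Add(Function('M')(-78, l), Function('I')(196, Add(27, Mul(-1, -104)))), Add(b, -29703)) = Mul(Add(Add(-212, Mul(-78, 169)), 188), Add(-462, -29703)) = Mul(Add(Add(-212, -13182), 188), -30165) = Mul(Add(-13394, 188), -30165) = Mul(-13206, -30165) = 398358990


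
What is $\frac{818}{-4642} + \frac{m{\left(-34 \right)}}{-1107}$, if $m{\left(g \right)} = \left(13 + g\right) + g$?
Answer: $- \frac{325108}{2569347} \approx -0.12653$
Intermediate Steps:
$m{\left(g \right)} = 13 + 2 g$
$\frac{818}{-4642} + \frac{m{\left(-34 \right)}}{-1107} = \frac{818}{-4642} + \frac{13 + 2 \left(-34\right)}{-1107} = 818 \left(- \frac{1}{4642}\right) + \left(13 - 68\right) \left(- \frac{1}{1107}\right) = - \frac{409}{2321} - - \frac{55}{1107} = - \frac{409}{2321} + \frac{55}{1107} = - \frac{325108}{2569347}$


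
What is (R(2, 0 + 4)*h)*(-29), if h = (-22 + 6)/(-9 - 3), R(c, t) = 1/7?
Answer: -116/21 ≈ -5.5238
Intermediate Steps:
R(c, t) = ⅐
h = 4/3 (h = -16/(-12) = -16*(-1/12) = 4/3 ≈ 1.3333)
(R(2, 0 + 4)*h)*(-29) = ((⅐)*(4/3))*(-29) = (4/21)*(-29) = -116/21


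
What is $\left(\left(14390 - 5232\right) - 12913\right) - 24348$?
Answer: $-28103$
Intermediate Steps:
$\left(\left(14390 - 5232\right) - 12913\right) - 24348 = \left(9158 - 12913\right) - 24348 = -3755 - 24348 = -28103$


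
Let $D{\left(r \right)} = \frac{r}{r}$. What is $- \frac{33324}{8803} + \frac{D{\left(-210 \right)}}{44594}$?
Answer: $- \frac{1486041653}{392560982} \approx -3.7855$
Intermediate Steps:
$D{\left(r \right)} = 1$
$- \frac{33324}{8803} + \frac{D{\left(-210 \right)}}{44594} = - \frac{33324}{8803} + 1 \cdot \frac{1}{44594} = \left(-33324\right) \frac{1}{8803} + 1 \cdot \frac{1}{44594} = - \frac{33324}{8803} + \frac{1}{44594} = - \frac{1486041653}{392560982}$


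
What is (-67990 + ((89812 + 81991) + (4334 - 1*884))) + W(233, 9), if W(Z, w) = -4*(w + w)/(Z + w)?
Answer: 12978787/121 ≈ 1.0726e+5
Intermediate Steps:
W(Z, w) = -8*w/(Z + w) (W(Z, w) = -4*2*w/(Z + w) = -8*w/(Z + w))
(-67990 + ((89812 + 81991) + (4334 - 1*884))) + W(233, 9) = (-67990 + ((89812 + 81991) + (4334 - 1*884))) - 8*9/(233 + 9) = (-67990 + (171803 + (4334 - 884))) - 8*9/242 = (-67990 + (171803 + 3450)) - 8*9*1/242 = (-67990 + 175253) - 36/121 = 107263 - 36/121 = 12978787/121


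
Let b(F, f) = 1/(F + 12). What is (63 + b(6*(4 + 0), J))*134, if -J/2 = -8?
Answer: 152023/18 ≈ 8445.7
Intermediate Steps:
J = 16 (J = -2*(-8) = 16)
b(F, f) = 1/(12 + F)
(63 + b(6*(4 + 0), J))*134 = (63 + 1/(12 + 6*(4 + 0)))*134 = (63 + 1/(12 + 6*4))*134 = (63 + 1/(12 + 24))*134 = (63 + 1/36)*134 = (2269/36)*134 = 152023/18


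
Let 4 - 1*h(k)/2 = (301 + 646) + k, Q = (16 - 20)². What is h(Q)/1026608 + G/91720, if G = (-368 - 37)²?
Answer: 525667057/294251518 ≈ 1.7865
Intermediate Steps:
Q = 16 (Q = (-4)² = 16)
h(k) = -1886 - 2*k (h(k) = 8 - 2*((301 + 646) + k) = 8 - 2*(947 + k) = 8 + (-1894 - 2*k) = -1886 - 2*k)
G = 164025 (G = (-405)² = 164025)
h(Q)/1026608 + G/91720 = (-1886 - 2*16)/1026608 + 164025/91720 = (-1886 - 32)*(1/1026608) + 164025*(1/91720) = -1918*1/1026608 + 32805/18344 = -959/513304 + 32805/18344 = 525667057/294251518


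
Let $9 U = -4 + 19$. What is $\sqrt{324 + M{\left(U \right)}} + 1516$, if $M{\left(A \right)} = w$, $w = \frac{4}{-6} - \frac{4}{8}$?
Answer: $1516 + \frac{\sqrt{11622}}{6} \approx 1534.0$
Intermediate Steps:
$U = \frac{5}{3}$ ($U = \frac{-4 + 19}{9} = \frac{1}{9} \cdot 15 = \frac{5}{3} \approx 1.6667$)
$w = - \frac{7}{6}$ ($w = 4 \left(- \frac{1}{6}\right) - \frac{1}{2} = - \frac{2}{3} - \frac{1}{2} = - \frac{7}{6} \approx -1.1667$)
$M{\left(A \right)} = - \frac{7}{6}$
$\sqrt{324 + M{\left(U \right)}} + 1516 = \sqrt{324 - \frac{7}{6}} + 1516 = \sqrt{\frac{1937}{6}} + 1516 = \frac{\sqrt{11622}}{6} + 1516 = 1516 + \frac{\sqrt{11622}}{6}$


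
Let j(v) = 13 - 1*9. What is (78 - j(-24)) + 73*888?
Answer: 64898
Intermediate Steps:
j(v) = 4 (j(v) = 13 - 9 = 4)
(78 - j(-24)) + 73*888 = (78 - 1*4) + 73*888 = (78 - 4) + 64824 = 74 + 64824 = 64898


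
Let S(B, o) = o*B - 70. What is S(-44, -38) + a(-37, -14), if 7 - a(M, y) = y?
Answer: 1623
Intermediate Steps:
S(B, o) = -70 + B*o (S(B, o) = B*o - 70 = -70 + B*o)
a(M, y) = 7 - y
S(-44, -38) + a(-37, -14) = (-70 - 44*(-38)) + (7 - 1*(-14)) = (-70 + 1672) + (7 + 14) = 1602 + 21 = 1623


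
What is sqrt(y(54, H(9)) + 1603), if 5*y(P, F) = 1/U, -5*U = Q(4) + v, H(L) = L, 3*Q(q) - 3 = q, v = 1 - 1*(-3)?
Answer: sqrt(578626)/19 ≈ 40.036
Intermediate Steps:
v = 4 (v = 1 + 3 = 4)
Q(q) = 1 + q/3
U = -19/15 (U = -((1 + (1/3)*4) + 4)/5 = -((1 + 4/3) + 4)/5 = -(7/3 + 4)/5 = -1/5*19/3 = -19/15 ≈ -1.2667)
y(P, F) = -3/19 (y(P, F) = 1/(5*(-19/15)) = (1/5)*(-15/19) = -3/19)
sqrt(y(54, H(9)) + 1603) = sqrt(-3/19 + 1603) = sqrt(30454/19) = sqrt(578626)/19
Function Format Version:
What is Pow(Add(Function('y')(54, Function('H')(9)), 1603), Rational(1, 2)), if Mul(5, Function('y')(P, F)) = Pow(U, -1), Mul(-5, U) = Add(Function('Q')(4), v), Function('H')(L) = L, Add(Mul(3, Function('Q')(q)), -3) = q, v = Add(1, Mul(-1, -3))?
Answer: Mul(Rational(1, 19), Pow(578626, Rational(1, 2))) ≈ 40.036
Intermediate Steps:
v = 4 (v = Add(1, 3) = 4)
Function('Q')(q) = Add(1, Mul(Rational(1, 3), q))
U = Rational(-19, 15) (U = Mul(Rational(-1, 5), Add(Add(1, Mul(Rational(1, 3), 4)), 4)) = Mul(Rational(-1, 5), Add(Add(1, Rational(4, 3)), 4)) = Mul(Rational(-1, 5), Add(Rational(7, 3), 4)) = Mul(Rational(-1, 5), Rational(19, 3)) = Rational(-19, 15) ≈ -1.2667)
Function('y')(P, F) = Rational(-3, 19) (Function('y')(P, F) = Mul(Rational(1, 5), Pow(Rational(-19, 15), -1)) = Mul(Rational(1, 5), Rational(-15, 19)) = Rational(-3, 19))
Pow(Add(Function('y')(54, Function('H')(9)), 1603), Rational(1, 2)) = Pow(Add(Rational(-3, 19), 1603), Rational(1, 2)) = Pow(Rational(30454, 19), Rational(1, 2)) = Mul(Rational(1, 19), Pow(578626, Rational(1, 2)))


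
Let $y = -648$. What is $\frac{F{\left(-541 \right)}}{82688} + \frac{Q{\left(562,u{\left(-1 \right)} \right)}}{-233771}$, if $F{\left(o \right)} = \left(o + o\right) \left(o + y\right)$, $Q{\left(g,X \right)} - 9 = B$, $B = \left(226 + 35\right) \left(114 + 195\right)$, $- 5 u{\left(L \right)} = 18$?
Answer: $\frac{147038237627}{9665028224} \approx 15.213$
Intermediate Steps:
$u{\left(L \right)} = - \frac{18}{5}$ ($u{\left(L \right)} = \left(- \frac{1}{5}\right) 18 = - \frac{18}{5}$)
$B = 80649$ ($B = 261 \cdot 309 = 80649$)
$Q{\left(g,X \right)} = 80658$ ($Q{\left(g,X \right)} = 9 + 80649 = 80658$)
$F{\left(o \right)} = 2 o \left(-648 + o\right)$ ($F{\left(o \right)} = \left(o + o\right) \left(o - 648\right) = 2 o \left(-648 + o\right)$)
$\frac{F{\left(-541 \right)}}{82688} + \frac{Q{\left(562,u{\left(-1 \right)} \right)}}{-233771} = \frac{2 \left(-541\right) \left(-648 - 541\right)}{82688} + \frac{80658}{-233771} = 2 \left(-541\right) \left(-1189\right) \frac{1}{82688} + 80658 \left(- \frac{1}{233771}\right) = 1286498 \cdot \frac{1}{82688} - \frac{80658}{233771} = \frac{643249}{41344} - \frac{80658}{233771} = \frac{147038237627}{9665028224}$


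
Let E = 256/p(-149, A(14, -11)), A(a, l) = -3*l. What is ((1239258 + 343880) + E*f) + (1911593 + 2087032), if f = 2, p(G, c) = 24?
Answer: 16745353/3 ≈ 5.5818e+6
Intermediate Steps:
E = 32/3 (E = 256/24 = 256*(1/24) = 32/3 ≈ 10.667)
((1239258 + 343880) + E*f) + (1911593 + 2087032) = ((1239258 + 343880) + (32/3)*2) + (1911593 + 2087032) = (1583138 + 64/3) + 3998625 = 4749478/3 + 3998625 = 16745353/3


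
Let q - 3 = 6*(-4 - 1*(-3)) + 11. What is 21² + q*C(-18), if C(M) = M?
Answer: 297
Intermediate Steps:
q = 8 (q = 3 + (6*(-4 - 1*(-3)) + 11) = 3 + (6*(-4 + 3) + 11) = 3 + (6*(-1) + 11) = 3 + (-6 + 11) = 3 + 5 = 8)
21² + q*C(-18) = 21² + 8*(-18) = 441 - 144 = 297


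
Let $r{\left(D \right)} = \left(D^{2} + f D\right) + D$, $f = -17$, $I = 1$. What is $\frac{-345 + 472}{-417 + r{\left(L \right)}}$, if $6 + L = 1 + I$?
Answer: $- \frac{127}{337} \approx -0.37685$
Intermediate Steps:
$L = -4$ ($L = -6 + \left(1 + 1\right) = -6 + 2 = -4$)
$r{\left(D \right)} = D^{2} - 16 D$ ($r{\left(D \right)} = \left(D^{2} - 17 D\right) + D = D^{2} - 16 D$)
$\frac{-345 + 472}{-417 + r{\left(L \right)}} = \frac{-345 + 472}{-417 - 4 \left(-16 - 4\right)} = \frac{127}{-417 - -80} = \frac{127}{-417 + 80} = \frac{127}{-337} = 127 \left(- \frac{1}{337}\right) = - \frac{127}{337}$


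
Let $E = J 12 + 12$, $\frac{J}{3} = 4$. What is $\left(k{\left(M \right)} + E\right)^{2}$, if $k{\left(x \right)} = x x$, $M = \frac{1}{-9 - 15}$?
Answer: $\frac{8074280449}{331776} \approx 24337.0$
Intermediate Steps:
$J = 12$ ($J = 3 \cdot 4 = 12$)
$E = 156$ ($E = 12 \cdot 12 + 12 = 144 + 12 = 156$)
$M = - \frac{1}{24}$ ($M = \frac{1}{-24} = - \frac{1}{24} \approx -0.041667$)
$k{\left(x \right)} = x^{2}$
$\left(k{\left(M \right)} + E\right)^{2} = \left(\left(- \frac{1}{24}\right)^{2} + 156\right)^{2} = \left(\frac{1}{576} + 156\right)^{2} = \left(\frac{89857}{576}\right)^{2} = \frac{8074280449}{331776}$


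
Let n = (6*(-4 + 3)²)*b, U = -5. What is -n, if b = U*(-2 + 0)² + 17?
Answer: 18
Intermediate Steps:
b = -3 (b = -5*(-2 + 0)² + 17 = -5*(-2)² + 17 = -5*4 + 17 = -20 + 17 = -3)
n = -18 (n = (6*(-4 + 3)²)*(-3) = (6*(-1)²)*(-3) = (6*1)*(-3) = 6*(-3) = -18)
-n = -1*(-18) = 18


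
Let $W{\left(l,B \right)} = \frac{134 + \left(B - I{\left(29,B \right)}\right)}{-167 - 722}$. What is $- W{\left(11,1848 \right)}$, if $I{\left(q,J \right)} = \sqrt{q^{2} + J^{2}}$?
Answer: $\frac{1982}{889} - \frac{\sqrt{3415945}}{889} \approx 0.15048$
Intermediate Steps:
$I{\left(q,J \right)} = \sqrt{J^{2} + q^{2}}$
$W{\left(l,B \right)} = - \frac{134}{889} - \frac{B}{889} + \frac{\sqrt{841 + B^{2}}}{889}$ ($W{\left(l,B \right)} = \frac{134 + \left(B - \sqrt{B^{2} + 29^{2}}\right)}{-167 - 722} = \frac{134 + \left(B - \sqrt{B^{2} + 841}\right)}{-889} = \left(134 + \left(B - \sqrt{841 + B^{2}}\right)\right) \left(- \frac{1}{889}\right) = \left(134 + B - \sqrt{841 + B^{2}}\right) \left(- \frac{1}{889}\right) = - \frac{134}{889} - \frac{B}{889} + \frac{\sqrt{841 + B^{2}}}{889}$)
$- W{\left(11,1848 \right)} = - (- \frac{134}{889} - \frac{264}{127} + \frac{\sqrt{841 + 1848^{2}}}{889}) = - (- \frac{134}{889} - \frac{264}{127} + \frac{\sqrt{841 + 3415104}}{889}) = - (- \frac{134}{889} - \frac{264}{127} + \frac{\sqrt{3415945}}{889}) = - (- \frac{1982}{889} + \frac{\sqrt{3415945}}{889}) = \frac{1982}{889} - \frac{\sqrt{3415945}}{889}$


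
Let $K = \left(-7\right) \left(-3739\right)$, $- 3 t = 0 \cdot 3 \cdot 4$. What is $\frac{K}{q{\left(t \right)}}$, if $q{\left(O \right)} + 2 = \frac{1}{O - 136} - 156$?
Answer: $- \frac{3559528}{21489} \approx -165.64$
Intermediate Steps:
$t = 0$ ($t = - \frac{0 \cdot 3 \cdot 4}{3} = - \frac{0 \cdot 4}{3} = \left(- \frac{1}{3}\right) 0 = 0$)
$q{\left(O \right)} = -158 + \frac{1}{-136 + O}$ ($q{\left(O \right)} = -2 + \left(\frac{1}{O - 136} - 156\right) = -2 - \left(156 - \frac{1}{-136 + O}\right) = -158 + \frac{1}{-136 + O}$)
$K = 26173$
$\frac{K}{q{\left(t \right)}} = \frac{26173}{\frac{1}{-136 + 0} \left(21489 - 0\right)} = \frac{26173}{\frac{1}{-136} \left(21489 + 0\right)} = \frac{26173}{\left(- \frac{1}{136}\right) 21489} = \frac{26173}{- \frac{21489}{136}} = 26173 \left(- \frac{136}{21489}\right) = - \frac{3559528}{21489}$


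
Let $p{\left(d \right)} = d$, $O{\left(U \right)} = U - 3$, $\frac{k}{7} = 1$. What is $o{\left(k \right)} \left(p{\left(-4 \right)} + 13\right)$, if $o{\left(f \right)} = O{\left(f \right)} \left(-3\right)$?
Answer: $-108$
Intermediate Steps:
$k = 7$ ($k = 7 \cdot 1 = 7$)
$O{\left(U \right)} = -3 + U$ ($O{\left(U \right)} = U - 3 = -3 + U$)
$o{\left(f \right)} = 9 - 3 f$ ($o{\left(f \right)} = \left(-3 + f\right) \left(-3\right) = 9 - 3 f$)
$o{\left(k \right)} \left(p{\left(-4 \right)} + 13\right) = \left(9 - 21\right) \left(-4 + 13\right) = \left(9 - 21\right) 9 = \left(-12\right) 9 = -108$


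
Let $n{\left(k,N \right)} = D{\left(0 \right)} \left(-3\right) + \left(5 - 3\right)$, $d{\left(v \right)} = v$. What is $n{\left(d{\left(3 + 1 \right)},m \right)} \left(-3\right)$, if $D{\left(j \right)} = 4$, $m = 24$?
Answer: $30$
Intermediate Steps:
$n{\left(k,N \right)} = -10$ ($n{\left(k,N \right)} = 4 \left(-3\right) + \left(5 - 3\right) = -12 + 2 = -10$)
$n{\left(d{\left(3 + 1 \right)},m \right)} \left(-3\right) = \left(-10\right) \left(-3\right) = 30$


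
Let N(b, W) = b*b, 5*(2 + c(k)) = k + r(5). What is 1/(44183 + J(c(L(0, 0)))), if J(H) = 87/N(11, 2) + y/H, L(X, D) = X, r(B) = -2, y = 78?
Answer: 242/10684595 ≈ 2.2649e-5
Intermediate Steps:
c(k) = -12/5 + k/5 (c(k) = -2 + (k - 2)/5 = -2 + (-2 + k)/5 = -2 + (-⅖ + k/5) = -12/5 + k/5)
N(b, W) = b²
J(H) = 87/121 + 78/H (J(H) = 87/(11²) + 78/H = 87/121 + 78/H)
1/(44183 + J(c(L(0, 0)))) = 1/(44183 + (87/121 + 78/(-12/5 + (⅕)*0))) = 1/(44183 + (87/121 + 78/(-12/5 + 0))) = 1/(44183 + (87/121 + 78/(-12/5))) = 1/(44183 + (87/121 + 78*(-5/12))) = 1/(44183 + (87/121 - 65/2)) = 1/(44183 - 7691/242) = 1/(10684595/242) = 242/10684595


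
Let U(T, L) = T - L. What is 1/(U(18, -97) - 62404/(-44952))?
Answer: 11238/1307971 ≈ 0.0085919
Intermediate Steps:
1/(U(18, -97) - 62404/(-44952)) = 1/((18 - 1*(-97)) - 62404/(-44952)) = 1/((18 + 97) - 62404*(-1/44952)) = 1/(115 + 15601/11238) = 1/(1307971/11238) = 11238/1307971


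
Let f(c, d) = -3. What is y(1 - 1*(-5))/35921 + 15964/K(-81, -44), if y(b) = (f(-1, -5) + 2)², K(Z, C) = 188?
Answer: 143360758/1688287 ≈ 84.915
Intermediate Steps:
y(b) = 1 (y(b) = (-3 + 2)² = (-1)² = 1)
y(1 - 1*(-5))/35921 + 15964/K(-81, -44) = 1/35921 + 15964/188 = 1*(1/35921) + 15964*(1/188) = 1/35921 + 3991/47 = 143360758/1688287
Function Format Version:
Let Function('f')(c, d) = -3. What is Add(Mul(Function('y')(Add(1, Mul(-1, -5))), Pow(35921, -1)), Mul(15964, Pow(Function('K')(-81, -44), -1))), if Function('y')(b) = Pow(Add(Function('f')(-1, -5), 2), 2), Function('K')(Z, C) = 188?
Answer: Rational(143360758, 1688287) ≈ 84.915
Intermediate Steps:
Function('y')(b) = 1 (Function('y')(b) = Pow(Add(-3, 2), 2) = Pow(-1, 2) = 1)
Add(Mul(Function('y')(Add(1, Mul(-1, -5))), Pow(35921, -1)), Mul(15964, Pow(Function('K')(-81, -44), -1))) = Add(Mul(1, Pow(35921, -1)), Mul(15964, Pow(188, -1))) = Add(Mul(1, Rational(1, 35921)), Mul(15964, Rational(1, 188))) = Add(Rational(1, 35921), Rational(3991, 47)) = Rational(143360758, 1688287)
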